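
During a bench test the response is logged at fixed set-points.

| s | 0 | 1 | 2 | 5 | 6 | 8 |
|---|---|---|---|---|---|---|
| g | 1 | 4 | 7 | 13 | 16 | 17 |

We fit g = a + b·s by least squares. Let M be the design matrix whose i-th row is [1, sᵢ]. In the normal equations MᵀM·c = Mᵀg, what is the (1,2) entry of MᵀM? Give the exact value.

Row 1 ↔ basis 1, column 2 ↔ basis s, so (MᵀM)_{1,2} = Σᵢ s = (1)·(0) + (1)·(1) + (1)·(2) + (1)·(5) + (1)·(6) + (1)·(8) = 22.

22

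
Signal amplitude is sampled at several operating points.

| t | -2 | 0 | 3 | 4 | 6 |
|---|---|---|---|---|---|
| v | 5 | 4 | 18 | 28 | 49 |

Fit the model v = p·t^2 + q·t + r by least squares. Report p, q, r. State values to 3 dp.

p = 0.946, q = 1.806, r = 4.534

Sums needed: Σt^2·t^2 = 1649, Σt^2·t = 299, Σt^2 = 65, Σt·t = 65, Σt = 11, Σ1 = 5.
Right-hand side: Σt^2·v = 2394, Σt·v = 450, Σv = 104.
So AᵀA·[p, q, r]ᵀ = Aᵀv: [[1649, 299, 65]; [299, 65, 11]; [65, 11, 5]]·[p, q, r]ᵀ = [2394, 450, 104]ᵀ.
Solving the 3×3 system (Gaussian elimination) gives p = 139/147, q = 177/98, r = 1333/294.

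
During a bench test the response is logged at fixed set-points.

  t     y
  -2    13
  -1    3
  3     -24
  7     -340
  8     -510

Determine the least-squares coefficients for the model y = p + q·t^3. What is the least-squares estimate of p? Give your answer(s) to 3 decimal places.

p = 3.403

The normal system AᵀA·[p, q]ᵀ = Aᵀy is [[5, 873]; [873, 380587]]·[p, q]ᵀ = [-858, -378495]ᵀ.
det = 5·380587 − 873² = 1140806.
p = ((-858)·380587 − 873·(-378495))/1140806 = 3882489/1140806; q = (5·(-378495) − 873·(-858))/1140806 = -1143441/1140806.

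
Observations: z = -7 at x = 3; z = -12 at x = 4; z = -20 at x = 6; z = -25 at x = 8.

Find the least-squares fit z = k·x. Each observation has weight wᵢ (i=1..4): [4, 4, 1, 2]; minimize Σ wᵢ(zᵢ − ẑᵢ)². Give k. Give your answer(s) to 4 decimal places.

Normal-equation sums: Σwᵢ·x·x = 264.
And Σwᵢ·x·z = -796.
So MᵀWM·[k]ᵀ = MᵀWz: [[264]]·[k]ᵀ = [-796]ᵀ.
k = (-796)/264 = -3.01515.

k = -3.0152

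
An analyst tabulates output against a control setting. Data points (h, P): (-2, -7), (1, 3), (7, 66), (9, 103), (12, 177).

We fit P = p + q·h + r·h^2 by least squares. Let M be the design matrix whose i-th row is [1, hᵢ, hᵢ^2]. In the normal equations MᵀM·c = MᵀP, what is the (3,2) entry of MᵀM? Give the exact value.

2793

Row 3 ↔ basis h^2, column 2 ↔ basis h, so (MᵀM)_{3,2} = Σᵢ (h^2)·(h) = (4)·(-2) + (1)·(1) + (49)·(7) + (81)·(9) + (144)·(12) = 2793.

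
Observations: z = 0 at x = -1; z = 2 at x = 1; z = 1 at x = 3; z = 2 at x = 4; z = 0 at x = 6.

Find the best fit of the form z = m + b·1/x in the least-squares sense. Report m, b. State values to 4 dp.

m = 0.8504, b = 0.9973

Normal-equation sums: Σ1 = 5, Σ1/x = 3/4, Σ1/x·1/x = 317/144.
Right-hand side: Σz = 5, Σ1/x·z = 17/6.
Eliminating b: (317/144)·(row 1) − (3/4)·(row 2) gives (94/9)·m = (317/144)·5 − (3/4)·(17/6) = 1279/144, so m = 1279/1504.
Then b = ((17/6) − (3/4)·(1279/1504))/(317/144) = 375/376.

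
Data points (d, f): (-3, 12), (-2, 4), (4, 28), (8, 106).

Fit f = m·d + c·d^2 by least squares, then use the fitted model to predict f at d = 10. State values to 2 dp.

Entries of MᵀM: Σd·d = 93, Σd·d^2 = 541, Σd^2·d^2 = 4449.
Moment sums: Σd·f = 916, Σd^2·f = 7356.
Determinant 93·4449 − 541² = 121076.
m = (916·4449 − 541·7356)/121076 = 23922/30269; c = (93·7356 − 541·916)/121076 = 47138/30269.
At d = 10: f̂ = (23922/30269)·(10) + (47138/30269)·(100) = 4953020/30269.

f̂ = 163.63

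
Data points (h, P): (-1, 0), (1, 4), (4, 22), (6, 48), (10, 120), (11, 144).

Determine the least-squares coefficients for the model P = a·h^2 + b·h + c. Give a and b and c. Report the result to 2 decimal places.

a = 1.05, b = 1.42, c = 0.68

Setting ∂/∂a … = 0 gives: 26195·a + 2611·b + 275·c = 31508;  2611·a + 275·b + 31·c = 3164;  275·a + 31·b + 6·c = 338.
(Σh^2·h^2 = 26195, Σh^2·h = 2611, Σh^2 = 275, Σh·h = 275, Σh = 31, Σ1 = 6, Σh^2·P = 31508, Σh·P = 3164, ΣP = 338.)
Inverting the 3×3 Gram matrix, [a, b, c]ᵀ = [56981/54069, 76937/54069, 12250/18023]ᵀ.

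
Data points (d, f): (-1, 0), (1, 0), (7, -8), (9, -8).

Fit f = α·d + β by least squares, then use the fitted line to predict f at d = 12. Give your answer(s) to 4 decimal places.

f̂ = -11.5294

Sums needed: Σd·d = 132, Σd = 16, Σ1 = 4.
Moment sums: Σd·f = -128, Σf = -16.
Determinant 132·4 − 16² = 272.
α = ((-128)·4 − 16·(-16))/272 = -16/17; β = (132·(-16) − 16·(-128))/272 = -4/17.
At d = 12: f̂ = (-16/17)·(12) + (-4/17)·(1) = -196/17.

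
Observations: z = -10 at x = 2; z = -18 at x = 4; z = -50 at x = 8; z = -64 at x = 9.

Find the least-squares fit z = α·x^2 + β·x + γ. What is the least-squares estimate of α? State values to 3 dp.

Forming AᵀA = [[10929, 1313, 165]; [1313, 165, 23]; [165, 23, 4]] and Aᵀz = [-8712, -1068, -142]ᵀ gives AᵀA·[α, β, γ]ᵀ = Aᵀz.
Inverting the 3×3 Gram matrix, [α, β, γ]ᵀ = [-938/1171, 1440/1171, -11158/1171]ᵀ.

α = -0.801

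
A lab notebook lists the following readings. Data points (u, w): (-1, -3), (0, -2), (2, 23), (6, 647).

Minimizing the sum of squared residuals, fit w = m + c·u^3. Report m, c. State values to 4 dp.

m = -0.9984, c = 3.0000

Setting ∂/∂m … = 0 gives: 4·m + 223·c = 665;  223·m + 46721·c = 139939.
(Σ1 = 4, Σu^3 = 223, Σu^3·u^3 = 46721, Σw = 665, Σu^3·w = 139939.)
Determinant 4·46721 − 223² = 137155.
m = (665·46721 − 223·139939)/137155 = -136932/137155; c = (4·139939 − 223·665)/137155 = 411461/137155.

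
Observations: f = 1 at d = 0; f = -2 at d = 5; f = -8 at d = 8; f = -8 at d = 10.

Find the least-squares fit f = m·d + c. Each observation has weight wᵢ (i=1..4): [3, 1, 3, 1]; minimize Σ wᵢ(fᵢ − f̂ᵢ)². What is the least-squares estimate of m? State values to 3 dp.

m = -1.032

Forming AᵀWA = [[317, 39]; [39, 8]] and AᵀWf = [-282, -31]ᵀ gives AᵀWA·[m, c]ᵀ = AᵀWf.
Eliminating c: 8·(row 1) − 39·(row 2) gives 1015·m = 8·(-282) − 39·(-31) = -1047, so m = -1047/1015.
Then c = ((-31) − 39·(-1047/1015))/8 = 1171/1015.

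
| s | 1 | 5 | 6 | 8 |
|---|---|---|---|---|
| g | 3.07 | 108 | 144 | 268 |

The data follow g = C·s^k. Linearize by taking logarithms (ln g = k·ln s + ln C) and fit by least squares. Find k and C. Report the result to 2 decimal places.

k = 2.16, C = 3.11

Let Y = ln g. Fitting Y = k·ln s + ln C by least squares:
Over the data: Σln s = 5.4806, Σ(ln s)² = 10.1248, Σln g = 16.3646, Σln s·ln g = 28.0664.
Normal system: [[10.1248, 5.4806]; [5.4806, 4]]·[k, ln C]ᵀ = [28.0664, 16.3646]ᵀ.
Slope k = (n·Σln s·ln g − Σln s·Σln g)/(n·Σ(ln s)² − (Σln s)²) = (4·28.0664 − 5.4806·16.3646)/10.4617 = 2.15809; ln C = (Σln g − k·Σln s)/n = 1.13422, so C = exp(1.13422) = 3.10876.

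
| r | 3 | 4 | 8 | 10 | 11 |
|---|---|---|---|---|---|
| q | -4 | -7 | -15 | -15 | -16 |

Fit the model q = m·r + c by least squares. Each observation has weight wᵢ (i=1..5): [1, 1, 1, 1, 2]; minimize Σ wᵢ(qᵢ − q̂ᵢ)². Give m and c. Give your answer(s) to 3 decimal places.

m = -1.435, c = -0.926

MᵀWM·[m, c]ᵀ = MᵀWq reads: 431·m + 47·c = -662;  47·m + 6·c = -73.
Eliminating c: 6·(row 1) − 47·(row 2) gives 377·m = 6·(-662) − 47·(-73) = -541, so m = -541/377.
Then c = ((-73) − 47·(-541/377))/6 = -349/377.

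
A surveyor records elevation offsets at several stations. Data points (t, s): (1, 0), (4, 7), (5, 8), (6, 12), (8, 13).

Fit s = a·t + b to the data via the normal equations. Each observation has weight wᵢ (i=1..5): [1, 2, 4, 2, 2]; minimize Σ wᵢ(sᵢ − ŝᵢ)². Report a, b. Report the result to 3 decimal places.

a = 1.874, b = -0.986

From the data, Σwᵢ·t·t = 333, Σwᵢ·t = 57, Σwᵢ·1 = 11.
For XᵀWs: Σwᵢ·t·s = 568, Σwᵢ·s = 96.
Normal equations: [[333, 57]; [57, 11]]·[a, b]ᵀ = [568, 96]ᵀ.
det = 333·11 − 57² = 414.
a = (568·11 − 57·96)/414 = 388/207; b = (333·96 − 57·568)/414 = -68/69.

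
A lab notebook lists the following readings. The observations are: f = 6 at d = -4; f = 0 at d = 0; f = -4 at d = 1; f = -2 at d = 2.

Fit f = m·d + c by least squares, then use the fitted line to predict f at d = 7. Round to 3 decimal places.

f̂ = -11.181

Normal-equation sums: Σd·d = 21, Σd = -1, Σ1 = 4.
Right-hand side: Σd·f = -32, Σf = 0.
AᵀA·[m, c]ᵀ = Aᵀf becomes [[21, -1]; [-1, 4]]·[m, c]ᵀ = [-32, 0]ᵀ.
det = 21·4 − (-1)² = 83.
m = ((-32)·4 − (-1)·0)/83 = -128/83; c = (21·0 − (-1)·(-32))/83 = -32/83.
At d = 7: f̂ = (-128/83)·(7) + (-32/83)·(1) = -928/83.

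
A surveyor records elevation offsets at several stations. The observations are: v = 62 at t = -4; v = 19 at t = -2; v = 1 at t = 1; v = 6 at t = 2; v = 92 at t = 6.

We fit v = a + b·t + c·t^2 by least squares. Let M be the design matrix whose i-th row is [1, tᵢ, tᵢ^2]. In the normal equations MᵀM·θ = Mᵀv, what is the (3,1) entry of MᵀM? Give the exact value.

Row 3 ↔ basis t^2, column 1 ↔ basis 1, so (MᵀM)_{3,1} = Σᵢ t^2 = (16)·(1) + (4)·(1) + (1)·(1) + (4)·(1) + (36)·(1) = 61.

61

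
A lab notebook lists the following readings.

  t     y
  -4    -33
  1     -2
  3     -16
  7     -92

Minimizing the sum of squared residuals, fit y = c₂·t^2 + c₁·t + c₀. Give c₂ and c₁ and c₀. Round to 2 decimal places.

c₂ = -1.94, c₁ = 0.46, c₀ = -0.24

The normal equations are: 2739·c₂ + 307·c₁ + 75·c₀ = -5182;  307·c₂ + 75·c₁ + 7·c₀ = -562;  75·c₂ + 7·c₁ + 4·c₀ = -143.
Solving the 3×3 system (Gaussian elimination) gives c₂ = -51066/26371, c₁ = 12011/26371, c₀ = -6295/26371.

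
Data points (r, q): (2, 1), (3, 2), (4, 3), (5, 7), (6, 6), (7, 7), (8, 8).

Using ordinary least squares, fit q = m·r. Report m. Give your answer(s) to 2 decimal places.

m = 1.00

From the data, Σr·r = 203.
For Mᵀq: Σr·q = 204.
Normal equations: [[203]]·[m]ᵀ = [204]ᵀ.
Hence m = 204 / 203 ≈ 1.00493.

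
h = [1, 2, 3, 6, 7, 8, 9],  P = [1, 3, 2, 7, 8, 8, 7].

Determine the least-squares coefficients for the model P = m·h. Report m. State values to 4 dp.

Compute the Gram sums: Σh·h = 244.
For MᵀP: Σh·P = 238.
So MᵀM·[m]ᵀ = MᵀP: [[244]]·[m]ᵀ = [238]ᵀ.
m = 238/244 = 0.97541.

m = 0.9754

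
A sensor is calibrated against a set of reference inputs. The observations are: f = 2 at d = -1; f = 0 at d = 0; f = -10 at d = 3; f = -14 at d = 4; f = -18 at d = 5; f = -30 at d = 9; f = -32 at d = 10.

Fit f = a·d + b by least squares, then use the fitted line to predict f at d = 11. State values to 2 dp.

The normal equations are: 232·a + 30·b = -768;  30·a + 7·b = -102.
Eliminating b: 7·(row 1) − 30·(row 2) gives 724·a = 7·(-768) − 30·(-102) = -2316, so a = -579/181.
Then b = ((-102) − 30·(-579/181))/7 = -156/181.
At d = 11: f̂ = (-579/181)·(11) + (-156/181)·(1) = -6525/181.

f̂ = -36.05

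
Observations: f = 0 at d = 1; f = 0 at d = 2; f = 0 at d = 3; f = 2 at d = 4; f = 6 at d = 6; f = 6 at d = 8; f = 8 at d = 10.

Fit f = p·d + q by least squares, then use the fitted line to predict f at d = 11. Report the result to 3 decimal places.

f̂ = 9.313

Compute the Gram sums: Σd·d = 230, Σd = 34, Σ1 = 7.
And Σd·f = 172, Σf = 22.
Normal equations: [[230, 34]; [34, 7]]·[p, q]ᵀ = [172, 22]ᵀ.
det = 230·7 − 34² = 454.
p = (172·7 − 34·22)/454 = 228/227; q = (230·22 − 34·172)/454 = -394/227.
At d = 11: f̂ = (228/227)·(11) + (-394/227)·(1) = 2114/227.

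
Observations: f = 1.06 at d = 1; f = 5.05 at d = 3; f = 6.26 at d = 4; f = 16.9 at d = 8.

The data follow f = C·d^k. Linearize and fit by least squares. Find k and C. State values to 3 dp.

Linearized form: ln f = k·ln d + ln C. From the 4 transformed points,
XᵀX = [[7.4528, 4.5643]; [4.5643, 4]], rhs = [10.2010, 6.3392]ᵀ  (here Σln d = 4.5643, Σ(ln d)² = 7.4528, Σln f = 6.3392, Σln d·ln f = 10.2010).
Slope k = (n·Σln d·ln f − Σln d·Σln f)/(n·Σ(ln d)² − (Σln d)²) = (4·10.2010 − 4.5643·6.3392)/8.9781 = 1.32211; ln C = (Σln f − k·Σln d)/n = 0.07614, so C = exp(0.07614) = 1.07912.

k = 1.322, C = 1.079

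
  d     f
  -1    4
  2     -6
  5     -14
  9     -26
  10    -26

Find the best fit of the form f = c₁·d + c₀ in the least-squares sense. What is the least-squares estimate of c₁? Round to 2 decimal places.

With design matrix M, MᵀM = [[211, 25]; [25, 5]] and Mᵀf = [-580, -68]ᵀ.
Δ = 211·5 − 25² = 430.
c₁ = ((-580)·5 − 25·(-68))/430 = -120/43; c₀ = (211·(-68) − 25·(-580))/430 = 76/215.

c₁ = -2.79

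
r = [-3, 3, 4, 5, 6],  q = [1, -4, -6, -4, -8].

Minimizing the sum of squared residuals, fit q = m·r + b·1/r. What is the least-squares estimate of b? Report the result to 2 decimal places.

Forming XᵀX = [[95, 5]; [5, 141/400]] and Xᵀq = [-107, -53/10]ᵀ gives XᵀX·[m, b]ᵀ = Xᵀq.
Determinant 95·(141/400) − 5² = 679/80.
m = ((-107)·(141/400) − 5·(-53/10))/(679/80) = -641/485; b = (95·(-53/10) − 5·(-107))/(679/80) = 360/97.

b = 3.71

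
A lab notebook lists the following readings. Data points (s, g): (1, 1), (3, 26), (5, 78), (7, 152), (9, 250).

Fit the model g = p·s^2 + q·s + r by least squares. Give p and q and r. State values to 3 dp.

MᵀM·[p, q, r]ᵀ = Mᵀg reads: 9669·p + 1225·q + 165·r = 29883;  1225·p + 165·q + 25·r = 3783;  165·p + 25·q + 5·r = 507.
Solving the 3×3 system (Gaussian elimination) gives p = 3, q = 6/5, r = -18/5.

p = 3.000, q = 1.200, r = -3.600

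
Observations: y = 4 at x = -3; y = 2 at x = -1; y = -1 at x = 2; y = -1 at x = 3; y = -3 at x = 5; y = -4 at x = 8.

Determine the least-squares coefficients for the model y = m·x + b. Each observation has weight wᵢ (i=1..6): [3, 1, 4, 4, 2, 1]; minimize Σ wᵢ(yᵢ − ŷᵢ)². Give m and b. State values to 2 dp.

Sums needed: Σwᵢ·x·x = 194, Σwᵢ·x = 28, Σwᵢ·1 = 15.
Moment sums: Σwᵢ·x·y = -120, Σwᵢ·y = -4.
Δ = 194·15 − 28² = 2126.
m = ((-120)·15 − 28·(-4))/2126 = -844/1063; b = (194·(-4) − 28·(-120))/2126 = 1292/1063.

m = -0.79, b = 1.22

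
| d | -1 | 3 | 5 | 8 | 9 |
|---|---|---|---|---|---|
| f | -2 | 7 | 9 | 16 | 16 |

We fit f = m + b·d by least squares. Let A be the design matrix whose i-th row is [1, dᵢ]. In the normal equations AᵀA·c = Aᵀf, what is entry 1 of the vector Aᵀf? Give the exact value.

46

Entry 1 ↔ basis 1, so (Aᵀf)_{1} = Σᵢ fᵢ = (1)·(-2) + (1)·(7) + (1)·(9) + (1)·(16) + (1)·(16) = 46.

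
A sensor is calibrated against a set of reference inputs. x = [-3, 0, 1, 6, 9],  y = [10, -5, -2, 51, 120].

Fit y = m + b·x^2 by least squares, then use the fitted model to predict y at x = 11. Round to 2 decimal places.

With design matrix M, MᵀM = [[5, 127]; [127, 7939]] and Mᵀy = [174, 11644]ᵀ.
Determinant 5·7939 − 127² = 23566.
m = (174·7939 − 127·11644)/23566 = -48701/11783; b = (5·11644 − 127·174)/23566 = 18061/11783.
At x = 11: ŷ = (-48701/11783)·(1) + (18061/11783)·(121) = 2136680/11783.

ŷ = 181.34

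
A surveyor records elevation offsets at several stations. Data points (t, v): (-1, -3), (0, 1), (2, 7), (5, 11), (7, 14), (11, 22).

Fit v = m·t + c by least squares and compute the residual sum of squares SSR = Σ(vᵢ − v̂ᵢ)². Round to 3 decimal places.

From the data, Σt·t = 200, Σt = 24, Σ1 = 6.
Moment sums: Σt·v = 412, Σv = 52.
det = 200·6 − 24² = 624.
m = (412·6 − 24·52)/624 = 51/26; c = (200·52 − 24·412)/624 = 32/39.
Residuals: -145/78, 7/39, 88/39, 29/78, -43/78, -31/78; SSR = 358/39.

SSR = 9.179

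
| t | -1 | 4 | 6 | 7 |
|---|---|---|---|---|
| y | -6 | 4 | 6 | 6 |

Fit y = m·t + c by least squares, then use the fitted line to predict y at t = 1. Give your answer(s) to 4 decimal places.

Normal-equation sums: Σt·t = 102, Σt = 16, Σ1 = 4.
Moment sums: Σt·y = 100, Σy = 10.
So MᵀM·[m, c]ᵀ = Mᵀy: [[102, 16]; [16, 4]]·[m, c]ᵀ = [100, 10]ᵀ.
Eliminating c: 4·(row 1) − 16·(row 2) gives 152·m = 4·100 − 16·10 = 240, so m = 30/19.
Then c = (10 − 16·(30/19))/4 = -145/38.
At t = 1: ŷ = (30/19)·(1) + (-145/38)·(1) = -85/38.

ŷ = -2.2368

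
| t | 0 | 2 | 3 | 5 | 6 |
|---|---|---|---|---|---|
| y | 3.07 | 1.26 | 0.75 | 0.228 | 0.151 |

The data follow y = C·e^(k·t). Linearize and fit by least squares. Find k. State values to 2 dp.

Let Y = ln y. Fitting Y = k·t + ln C by least squares:
Σt = 16.0000, Σ(t)² = 74.0000, Σln y = -2.3038, Σt·ln y = -19.1357.
Equations: 74.0000·k + 16.0000·ln C = -19.1357;  16.0000·k + 5·ln C = -2.3038.
Δ = 74.0000·5 − (16.0000)² = 114.0000; k = (-19.1357·5 − 16.0000·-2.3038)/114.0000 = -0.51595, ln C = (74.0000·-2.3038 − 16.0000·-19.1357)/114.0000 = 1.19028.

k = -0.52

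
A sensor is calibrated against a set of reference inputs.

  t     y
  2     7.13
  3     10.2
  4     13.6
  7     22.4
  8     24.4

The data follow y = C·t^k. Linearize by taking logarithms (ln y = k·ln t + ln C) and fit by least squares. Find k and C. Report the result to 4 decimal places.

k = 0.8991, C = 3.8374

Taking logs, ln y = k·ln t + ln C, so regress ln y on ln t.
Σln t = 7.2034, Σ(ln t)² = 11.7199, Σln y = 13.2004, Σln t·ln y = 20.2242.
Equations: 11.7199·k + 7.2034·ln C = 20.2242;  7.2034·k + 5·ln C = 13.2004.
Slope k = (n·Σln t·ln y − Σln t·Σln y)/(n·Σ(ln t)² − (Σln t)²) = (5·20.2242 − 7.2034·13.2004)/6.7102 = 0.89908; ln C = (Σln y − k·Σln t)/n = 1.34480, so C = exp(1.34480) = 3.83742.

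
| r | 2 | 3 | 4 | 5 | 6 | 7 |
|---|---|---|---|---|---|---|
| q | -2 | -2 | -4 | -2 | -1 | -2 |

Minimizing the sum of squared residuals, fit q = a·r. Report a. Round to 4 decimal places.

AᵀA·[a]ᵀ = Aᵀq reads: 139·a = -56.
(Σr·r = 139, Σr·q = -56.)
Hence a = -56 / 139 ≈ -0.402878.

a = -0.4029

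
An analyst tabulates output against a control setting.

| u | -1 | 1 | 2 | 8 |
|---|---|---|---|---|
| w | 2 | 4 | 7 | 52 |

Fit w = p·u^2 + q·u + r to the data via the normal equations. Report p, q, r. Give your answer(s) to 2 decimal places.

XᵀX·[p, q, r]ᵀ = Xᵀw reads: 4114·p + 520·q + 70·r = 3362;  520·p + 70·q + 10·r = 432;  70·p + 10·q + 4·r = 65.
(Σu^2·u^2 = 4114, Σu^2·u = 520, Σu^2 = 70, Σu·u = 70, Σu = 10, Σ1 = 4, Σu^2·w = 3362, Σu·w = 432, Σw = 65.)
Inverting the 3×3 Gram matrix, [p, q, r]ᵀ = [475/732, 1237/1220, 1727/732]ᵀ.

p = 0.65, q = 1.01, r = 2.36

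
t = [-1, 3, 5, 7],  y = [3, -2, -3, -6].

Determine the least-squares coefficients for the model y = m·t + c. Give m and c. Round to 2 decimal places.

m = -1.09, c = 1.80

Forming XᵀX = [[84, 14]; [14, 4]] and Xᵀy = [-66, -8]ᵀ gives XᵀX·[m, c]ᵀ = Xᵀy.
Determinant 84·4 − 14² = 140.
m = ((-66)·4 − 14·(-8))/140 = -38/35; c = (84·(-8) − 14·(-66))/140 = 9/5.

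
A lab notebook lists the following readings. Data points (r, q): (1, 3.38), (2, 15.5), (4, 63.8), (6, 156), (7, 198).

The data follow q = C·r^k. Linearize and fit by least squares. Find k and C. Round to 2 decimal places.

With ln qᵢ as the transformed response and ln rᵢ as the regressor:
AᵀA = [[9.3992, 5.8171]; [5.8171, 5]], rhs = [26.9995, 18.4526]ᵀ  (here Σln r = 5.8171, Σ(ln r)² = 9.3992, Σln q = 18.4526, Σln r·ln q = 26.9995).
Solving (det = 13.1574): k = 2.10200, ln C = 1.24500, so C = exp(1.24500) = 3.47295.

k = 2.10, C = 3.47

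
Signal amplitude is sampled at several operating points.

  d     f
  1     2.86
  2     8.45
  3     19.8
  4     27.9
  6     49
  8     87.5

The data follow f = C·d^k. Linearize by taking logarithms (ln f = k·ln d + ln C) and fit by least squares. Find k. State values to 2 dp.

k = 1.63

Taking logs, ln f = k·ln d + ln C, so regress ln f on ln d.
Sums: Σln d = 7.0493, Σ(ln d)² = 11.1437, Σln f = 17.8628, Σln d·ln f = 25.6456.
Normal system: [[11.1437, 7.0493]; [7.0493, 6]]·[k, ln C]ᵀ = [25.6456, 17.8628]ᵀ.
Δ = 11.1437·6 − (7.0493)² = 17.1702; k = (25.6456·6 − 7.0493·17.8628)/17.1702 = 1.62807, ln C = (11.1437·17.8628 − 7.0493·25.6456)/17.1702 = 1.06434.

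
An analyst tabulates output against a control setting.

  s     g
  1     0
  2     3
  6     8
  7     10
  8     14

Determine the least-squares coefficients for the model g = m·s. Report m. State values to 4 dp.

With design matrix A, AᵀA = [[154]] and Aᵀg = [236]ᵀ.
m = 236/154 = 1.53247.

m = 1.5325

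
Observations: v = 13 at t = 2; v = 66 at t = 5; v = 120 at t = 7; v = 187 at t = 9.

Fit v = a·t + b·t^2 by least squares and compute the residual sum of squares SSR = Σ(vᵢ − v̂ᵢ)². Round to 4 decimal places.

Normal-equation sums: Σt·t = 159, Σt·t^2 = 1205, Σt^2·t^2 = 9603.
And Σt·v = 2879, Σt^2·v = 22729.
Δ = 159·9603 − 1205² = 74852.
a = (2879·9603 − 1205·22729)/74852 = 64648/18713; b = (159·22729 − 1205·2879)/74852 = 36179/18713.
Residuals: -30743/18713, 7343/18713, 20253/18713, -13000/18713; SSR = 84339/18713.

SSR = 4.5070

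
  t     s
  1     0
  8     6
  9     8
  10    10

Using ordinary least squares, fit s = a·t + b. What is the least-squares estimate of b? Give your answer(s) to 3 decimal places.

b = -1.280

Compute the Gram sums: Σt·t = 246, Σt = 28, Σ1 = 4.
And Σt·s = 220, Σs = 24.
So XᵀX·[a, b]ᵀ = Xᵀs: [[246, 28]; [28, 4]]·[a, b]ᵀ = [220, 24]ᵀ.
Δ = 246·4 − 28² = 200.
a = (220·4 − 28·24)/200 = 26/25; b = (246·24 − 28·220)/200 = -32/25.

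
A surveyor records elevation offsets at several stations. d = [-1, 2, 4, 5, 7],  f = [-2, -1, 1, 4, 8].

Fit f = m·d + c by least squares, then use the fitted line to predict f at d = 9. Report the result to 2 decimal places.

f̂ = 8.92

Sums needed: Σd·d = 95, Σd = 17, Σ1 = 5.
Right-hand side: Σd·f = 80, Σf = 10.
Δ = 95·5 − 17² = 186.
m = (80·5 − 17·10)/186 = 115/93; c = (95·10 − 17·80)/186 = -205/93.
At d = 9: f̂ = (115/93)·(9) + (-205/93)·(1) = 830/93.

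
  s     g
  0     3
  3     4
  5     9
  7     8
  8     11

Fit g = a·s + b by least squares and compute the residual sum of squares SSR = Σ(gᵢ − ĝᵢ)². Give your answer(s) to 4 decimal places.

SSR = 7.1650

With design matrix A, AᵀA = [[147, 23]; [23, 5]] and Aᵀg = [201, 35]ᵀ.
Eliminating b: 5·(row 1) − 23·(row 2) gives 206·a = 5·201 − 23·35 = 200, so a = 100/103.
Then b = (35 − 23·(100/103))/5 = 261/103.
Residuals: 48/103, -149/103, 166/103, -137/103, 72/103; SSR = 738/103.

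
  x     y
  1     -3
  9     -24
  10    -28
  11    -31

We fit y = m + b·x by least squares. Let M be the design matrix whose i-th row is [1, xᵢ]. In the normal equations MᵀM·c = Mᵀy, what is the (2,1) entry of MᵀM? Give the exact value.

Row 2 ↔ basis x, column 1 ↔ basis 1, so (MᵀM)_{2,1} = Σᵢ x = (1)·(1) + (9)·(1) + (10)·(1) + (11)·(1) = 31.

31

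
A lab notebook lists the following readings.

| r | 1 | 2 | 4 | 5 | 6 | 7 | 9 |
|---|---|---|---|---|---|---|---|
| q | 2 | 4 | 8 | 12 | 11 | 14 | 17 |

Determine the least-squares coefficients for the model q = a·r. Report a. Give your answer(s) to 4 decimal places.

a = 1.9764

Compute the Gram sums: Σr·r = 212.
Moment sums: Σr·q = 419.
Hence a = 419 / 212 ≈ 1.97642.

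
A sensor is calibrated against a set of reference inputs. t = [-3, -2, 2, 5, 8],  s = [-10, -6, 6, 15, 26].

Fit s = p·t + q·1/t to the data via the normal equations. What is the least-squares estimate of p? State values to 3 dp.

Sums needed: Σt·t = 106, Σt·1/t = 5, Σ1/t·1/t = 9601/14400.
For Xᵀs: Σt·s = 337, Σ1/t·s = 187/12.
So XᵀX·[p, q]ᵀ = Xᵀs: [[106, 5]; [5, 9601/14400]]·[p, q]ᵀ = [337, 187/12]ᵀ.
det = 106·(9601/14400) − 5² = 328853/7200.
p = (337·(9601/14400) − 5·(187/12))/(328853/7200) = 2113537/657706; q = (106·(187/12) − 5·337)/(328853/7200) = -238800/328853.

p = 3.213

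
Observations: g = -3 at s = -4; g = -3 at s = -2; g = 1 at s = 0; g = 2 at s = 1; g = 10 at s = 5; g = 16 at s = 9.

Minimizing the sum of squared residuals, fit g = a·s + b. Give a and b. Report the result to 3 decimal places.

a = 1.581, b = 1.461

Setting ∂/∂a … = 0 gives: 127·a + 9·b = 214;  9·a + 6·b = 23.
Eliminating b: 6·(row 1) − 9·(row 2) gives 681·a = 6·214 − 9·23 = 1077, so a = 359/227.
Then b = (23 − 9·(359/227))/6 = 995/681.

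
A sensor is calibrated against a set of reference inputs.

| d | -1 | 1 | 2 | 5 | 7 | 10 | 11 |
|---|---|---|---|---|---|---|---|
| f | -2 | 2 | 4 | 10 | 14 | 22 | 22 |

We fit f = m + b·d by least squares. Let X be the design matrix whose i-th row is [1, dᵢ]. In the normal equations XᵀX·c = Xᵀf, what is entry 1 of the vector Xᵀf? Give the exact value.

72

Entry 1 ↔ basis 1, so (Xᵀf)_{1} = Σᵢ fᵢ = (1)·(-2) + (1)·(2) + (1)·(4) + (1)·(10) + (1)·(14) + (1)·(22) + (1)·(22) = 72.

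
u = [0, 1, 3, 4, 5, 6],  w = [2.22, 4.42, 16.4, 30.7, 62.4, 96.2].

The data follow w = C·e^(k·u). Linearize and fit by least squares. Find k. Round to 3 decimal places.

k = 0.639

Linearized form: ln w = k·u + ln C. From the 6 transformed points,
Σu = 19.0000, Σ(u)² = 87.0000, Σln w = 17.2052, Σu·ln w = 71.6414.
Equations: 87.0000·k + 19.0000·ln C = 71.6414;  19.0000·k + 6·ln C = 17.2052.
Solving (det = 161.0000): k = 0.63944, ln C = 0.84263.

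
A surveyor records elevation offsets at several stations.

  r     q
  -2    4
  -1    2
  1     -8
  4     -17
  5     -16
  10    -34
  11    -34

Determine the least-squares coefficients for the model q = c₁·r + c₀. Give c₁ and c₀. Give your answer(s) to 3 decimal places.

AᵀA·[c₁, c₀]ᵀ = Aᵀq reads: 268·c₁ + 28·c₀ = -880;  28·c₁ + 7·c₀ = -103.
(Σr·r = 268, Σr = 28, Σ1 = 7, Σr·q = -880, Σq = -103.)
Δ = 268·7 − 28² = 1092.
c₁ = ((-880)·7 − 28·(-103))/1092 = -3; c₀ = (268·(-103) − 28·(-880))/1092 = -19/7.

c₁ = -3.000, c₀ = -2.714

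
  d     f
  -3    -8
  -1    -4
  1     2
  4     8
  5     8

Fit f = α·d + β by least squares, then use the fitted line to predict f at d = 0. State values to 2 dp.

From the data, Σd·d = 52, Σd = 6, Σ1 = 5.
And Σd·f = 102, Σf = 6.
Normal equations: [[52, 6]; [6, 5]]·[α, β]ᵀ = [102, 6]ᵀ.
det = 52·5 − 6² = 224.
α = (102·5 − 6·6)/224 = 237/112; β = (52·6 − 6·102)/224 = -75/56.
At d = 0: f̂ = (237/112)·(0) + (-75/56)·(1) = -75/56.

f̂ = -1.34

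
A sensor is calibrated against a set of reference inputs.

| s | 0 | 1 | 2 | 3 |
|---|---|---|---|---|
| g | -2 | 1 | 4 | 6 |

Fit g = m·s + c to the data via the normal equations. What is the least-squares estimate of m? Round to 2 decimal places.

m = 2.70

Entries of MᵀM: Σs·s = 14, Σs = 6, Σ1 = 4.
And Σs·g = 27, Σg = 9.
Normal equations: [[14, 6]; [6, 4]]·[m, c]ᵀ = [27, 9]ᵀ.
Eliminating c: 4·(row 1) − 6·(row 2) gives 20·m = 4·27 − 6·9 = 54, so m = 27/10.
Then c = (9 − 6·(27/10))/4 = -9/5.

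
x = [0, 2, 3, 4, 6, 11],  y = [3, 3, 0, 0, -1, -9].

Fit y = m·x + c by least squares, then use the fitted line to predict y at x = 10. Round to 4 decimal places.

ŷ = -6.9773

The normal system MᵀM·[m, c]ᵀ = Mᵀy is [[186, 26]; [26, 6]]·[m, c]ᵀ = [-99, -4]ᵀ.
Eliminating c: 6·(row 1) − 26·(row 2) gives 440·m = 6·(-99) − 26·(-4) = -490, so m = -49/44.
Then c = ((-4) − 26·(-49/44))/6 = 183/44.
At x = 10: ŷ = (-49/44)·(10) + (183/44)·(1) = -307/44.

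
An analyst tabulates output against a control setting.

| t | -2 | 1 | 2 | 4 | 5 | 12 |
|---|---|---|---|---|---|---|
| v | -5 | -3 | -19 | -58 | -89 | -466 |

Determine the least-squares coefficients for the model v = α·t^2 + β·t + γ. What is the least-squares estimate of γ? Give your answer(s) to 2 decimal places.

γ = 1.17

With design matrix A, AᵀA = [[21650, 1918, 194]; [1918, 194, 22]; [194, 22, 6]] and Aᵀv = [-70356, -6300, -640]ᵀ.
Solving the 3×3 system (Gaussian elimination) gives α = -5363/1792, β = -5409/1792, γ = 1045/896.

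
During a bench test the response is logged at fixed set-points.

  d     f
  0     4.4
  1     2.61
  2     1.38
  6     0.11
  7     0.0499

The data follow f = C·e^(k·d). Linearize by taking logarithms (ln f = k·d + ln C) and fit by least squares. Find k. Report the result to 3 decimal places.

Let Y = ln f. Fitting Y = k·d + ln C by least squares:
Σd = 16.0000, Σ(d)² = 90.0000, Σln f = -2.4420, Σd·ln f = -32.6243.
Equations: 90.0000·k + 16.0000·ln C = -32.6243;  16.0000·k + 5·ln C = -2.4420.
Solving (det = 194.0000): k = -0.63943, ln C = 1.55779.

k = -0.639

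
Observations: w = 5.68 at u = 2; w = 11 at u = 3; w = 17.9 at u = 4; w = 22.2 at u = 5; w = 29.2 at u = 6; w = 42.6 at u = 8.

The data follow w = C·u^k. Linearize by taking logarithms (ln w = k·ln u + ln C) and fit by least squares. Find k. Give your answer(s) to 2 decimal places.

Linearized form: ln w = k·ln u + ln C. From the 6 transformed points,
AᵀA = [[13.7340, 8.6587]; [8.6587, 6]], rhs = [26.6744, 17.2458]ᵀ  (here Σln u = 8.6587, Σ(ln u)² = 13.7340, Σln w = 17.2458, Σln u·ln w = 26.6744).
Slope k = (n·Σln u·ln w − Σln u·Σln w)/(n·Σ(ln u)² − (Σln u)²) = (6·26.6744 − 8.6587·17.2458)/7.4309 = 1.44268; ln C = (Σln w − k·Σln u)/n = 0.79234.

k = 1.44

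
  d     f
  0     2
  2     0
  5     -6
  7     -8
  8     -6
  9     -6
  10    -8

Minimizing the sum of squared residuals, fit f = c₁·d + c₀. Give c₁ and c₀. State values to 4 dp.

c₁ = -0.9724, c₀ = 1.1241

The normal system AᵀA·[c₁, c₀]ᵀ = Aᵀf is [[323, 41]; [41, 7]]·[c₁, c₀]ᵀ = [-268, -32]ᵀ.
Eliminating c₀: 7·(row 1) − 41·(row 2) gives 580·c₁ = 7·(-268) − 41·(-32) = -564, so c₁ = -141/145.
Then c₀ = ((-32) − 41·(-141/145))/7 = 163/145.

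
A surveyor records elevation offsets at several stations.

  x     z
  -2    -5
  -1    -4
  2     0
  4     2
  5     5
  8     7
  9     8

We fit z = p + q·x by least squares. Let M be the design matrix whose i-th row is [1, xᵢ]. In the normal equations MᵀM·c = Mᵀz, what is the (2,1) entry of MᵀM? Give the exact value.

25

Row 2 ↔ basis x, column 1 ↔ basis 1, so (MᵀM)_{2,1} = Σᵢ x = (-2)·(1) + (-1)·(1) + (2)·(1) + (4)·(1) + (5)·(1) + (8)·(1) + (9)·(1) = 25.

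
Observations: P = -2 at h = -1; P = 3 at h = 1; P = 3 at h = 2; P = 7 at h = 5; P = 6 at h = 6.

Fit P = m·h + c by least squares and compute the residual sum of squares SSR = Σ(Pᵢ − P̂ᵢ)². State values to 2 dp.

Sums needed: Σh·h = 67, Σh = 13, Σ1 = 5.
For MᵀP: Σh·P = 82, ΣP = 17.
So MᵀM·[m, c]ᵀ = MᵀP: [[67, 13]; [13, 5]]·[m, c]ᵀ = [82, 17]ᵀ.
Eliminating c: 5·(row 1) − 13·(row 2) gives 166·m = 5·82 − 13·17 = 189, so m = 189/166.
Then c = (17 − 13·(189/166))/5 = 73/166.
Residuals: -108/83, 118/83, 47/166, 72/83, -211/166; SSR = 1023/166.

SSR = 6.16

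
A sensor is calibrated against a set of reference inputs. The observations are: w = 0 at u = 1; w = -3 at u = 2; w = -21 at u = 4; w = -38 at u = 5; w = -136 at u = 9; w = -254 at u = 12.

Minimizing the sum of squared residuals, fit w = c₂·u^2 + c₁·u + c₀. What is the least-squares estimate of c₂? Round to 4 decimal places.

c₂ = -1.9837

Normal-equation sums: Σu^2·u^2 = 28195, Σu^2·u = 2655, Σu^2 = 271, Σu·u = 271, Σu = 33, Σ1 = 6.
Moment sums: Σu^2·w = -48890, Σu·w = -4552, Σw = -452.
Solving the 3×3 system (Gaussian elimination) gives c₂ = -427877/215692, c₁ = 588191/215692, c₀ = -79035/107846.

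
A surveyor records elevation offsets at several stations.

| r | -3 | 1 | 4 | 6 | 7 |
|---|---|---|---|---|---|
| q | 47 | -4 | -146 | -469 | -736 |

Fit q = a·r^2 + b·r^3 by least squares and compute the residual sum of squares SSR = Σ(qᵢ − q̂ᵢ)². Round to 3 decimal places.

Entries of MᵀM: Σr^2·r^2 = 4035, Σr^2·r^3 = 25365, Σr^3·r^3 = 169131.
And Σr^2·q = -54865, Σr^3·q = -364369.
Δ = 4035·169131 − 25365² = 39060360.
a = ((-54865)·169131 − 25365·(-364369))/39060360 = -412807/434004; b = (4035·(-364369) − 25365·(-54865))/39060360 = -873091/434004.
Residuals: 89999/72334, -225059/217002, -220462/108501, -8264/36167, 67703/108501; SSR = 1561079/217002.

SSR = 7.194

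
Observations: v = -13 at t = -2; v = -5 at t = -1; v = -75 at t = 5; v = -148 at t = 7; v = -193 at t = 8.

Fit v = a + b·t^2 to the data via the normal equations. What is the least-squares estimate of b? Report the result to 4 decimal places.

b = -2.9921

From the data, Σ1 = 5, Σt^2 = 143, Σt^2·t^2 = 7139.
Right-hand side: Σv = -434, Σt^2·v = -21536.
XᵀX·[a, b]ᵀ = Xᵀv becomes [[5, 143]; [143, 7139]]·[a, b]ᵀ = [-434, -21536]ᵀ.
Δ = 5·7139 − 143² = 15246.
a = ((-434)·7139 − 143·(-21536))/15246 = -283/231; b = (5·(-21536) − 143·(-434))/15246 = -7603/2541.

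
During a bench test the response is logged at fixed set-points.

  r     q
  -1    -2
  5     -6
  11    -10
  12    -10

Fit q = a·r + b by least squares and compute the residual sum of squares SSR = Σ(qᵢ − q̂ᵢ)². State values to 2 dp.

SSR = 0.22

Setting ∂/∂a … = 0 gives: 291·a + 27·b = -258;  27·a + 4·b = -28.
Δ = 291·4 − 27² = 435.
a = ((-258)·4 − 27·(-28))/435 = -92/145; b = (291·(-28) − 27·(-258))/435 = -394/145.
Residuals: 12/145, -16/145, -44/145, 48/145; SSR = 32/145.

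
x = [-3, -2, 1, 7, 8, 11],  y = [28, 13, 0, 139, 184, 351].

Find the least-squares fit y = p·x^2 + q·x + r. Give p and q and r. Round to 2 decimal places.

p = 3.00, q = -0.89, r = -1.42

From the data, Σx^2·x^2 = 21236, Σx^2·x = 2152, Σx^2 = 248, Σx·x = 248, Σx = 22, Σ1 = 6.
Right-hand side: Σx^2·y = 61362, Σx·y = 6196, Σy = 715.
So MᵀM·[p, q, r]ᵀ = Mᵀy: [[21236, 2152, 248]; [2152, 248, 22]; [248, 22, 6]]·[p, q, r]ᵀ = [61362, 6196, 715]ᵀ.
Solving the 3×3 system (Gaussian elimination) gives p = 660709/220494, q = -196745/220494, r = -52062/36749.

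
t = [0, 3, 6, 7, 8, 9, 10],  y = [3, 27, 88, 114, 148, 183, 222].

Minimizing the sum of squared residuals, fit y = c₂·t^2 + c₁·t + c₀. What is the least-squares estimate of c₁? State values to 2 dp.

The normal equations are: 24435·c₂ + 2827·c₁ + 339·c₀ = 55492;  2827·c₂ + 339·c₁ + 43·c₀ = 6458;  339·c₂ + 43·c₁ + 7·c₀ = 785.
(Σt^2·t^2 = 24435, Σt^2·t = 2827, Σt^2 = 339, Σt·t = 339, Σt = 43, Σ1 = 7, Σt^2·y = 55492, Σt·y = 6458, Σy = 785.)
Inverting the 3×3 Gram matrix, [c₂, c₁, c₀]ᵀ = [78889/40072, 91021/40072, 57089/20036]ᵀ.

c₁ = 2.27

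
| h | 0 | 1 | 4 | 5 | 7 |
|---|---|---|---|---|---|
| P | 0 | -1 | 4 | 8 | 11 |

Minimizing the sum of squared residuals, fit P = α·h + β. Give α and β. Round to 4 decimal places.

α = 1.7229, β = -1.4578

XᵀX·[α, β]ᵀ = XᵀP reads: 91·α + 17·β = 132;  17·α + 5·β = 22.
det = 91·5 − 17² = 166.
α = (132·5 − 17·22)/166 = 143/83; β = (91·22 − 17·132)/166 = -121/83.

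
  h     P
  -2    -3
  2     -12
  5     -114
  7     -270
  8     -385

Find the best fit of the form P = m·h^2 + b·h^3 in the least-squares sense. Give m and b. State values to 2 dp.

m = -2.04, b = -0.50

From the data, Σh^2·h^2 = 7154, Σh^2·h^3 = 52700, Σh^3·h^3 = 395546.
And Σh^2·P = -40780, Σh^3·P = -304052.
So MᵀM·[m, b]ᵀ = MᵀP: [[7154, 52700]; [52700, 395546]]·[m, b]ᵀ = [-40780, -304052]ᵀ.
Δ = 7154·395546 − 52700² = 52446084.
m = ((-40780)·395546 − 52700·(-304052))/52446084 = -26706370/13111521; b = (7154·(-304052) − 52700·(-40780))/52446084 = -6520502/13111521.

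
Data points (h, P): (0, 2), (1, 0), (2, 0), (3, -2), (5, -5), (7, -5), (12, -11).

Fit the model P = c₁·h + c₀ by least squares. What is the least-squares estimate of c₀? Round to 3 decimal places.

c₀ = 1.475

Setting ∂/∂c₁ … = 0 gives: 232·c₁ + 30·c₀ = -198;  30·c₁ + 7·c₀ = -21.
(Σh·h = 232, Σh = 30, Σ1 = 7, Σh·P = -198, ΣP = -21.)
Determinant 232·7 − 30² = 724.
c₁ = ((-198)·7 − 30·(-21))/724 = -189/181; c₀ = (232·(-21) − 30·(-198))/724 = 267/181.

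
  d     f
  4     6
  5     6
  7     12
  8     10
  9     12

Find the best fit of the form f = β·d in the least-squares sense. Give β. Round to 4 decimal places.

β = 1.3872

With design matrix M, MᵀM = [[235]] and Mᵀf = [326]ᵀ.
β = 326/235 = 1.38723.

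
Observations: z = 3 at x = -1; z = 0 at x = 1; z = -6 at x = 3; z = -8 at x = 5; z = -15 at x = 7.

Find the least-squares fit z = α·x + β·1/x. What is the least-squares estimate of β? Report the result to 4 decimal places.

Compute the Gram sums: Σx·x = 85, Σx·1/x = 5, Σ1/x·1/x = 23941/11025.
Moment sums: Σx·z = -166, Σ1/x·z = -306/35.
Normal equations: [[85, 5]; [5, 23941/11025]]·[α, β]ᵀ = [-166, -306/35]ᵀ.
det = 85·(23941/11025) − 5² = 351872/2205.
α = ((-166)·(23941/11025) − 5·(-306/35))/(351872/2205) = -109133/54980; β = (85·(-306/35) − 5·(-166))/(351872/2205) = 5985/10996.

β = 0.5443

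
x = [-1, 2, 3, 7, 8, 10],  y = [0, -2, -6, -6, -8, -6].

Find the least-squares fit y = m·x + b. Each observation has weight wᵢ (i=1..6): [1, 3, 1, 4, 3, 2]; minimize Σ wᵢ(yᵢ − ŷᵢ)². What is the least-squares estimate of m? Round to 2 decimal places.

Sums needed: Σwᵢ·x·x = 610, Σwᵢ·x = 80, Σwᵢ·1 = 14.
Moment sums: Σwᵢ·x·y = -510, Σwᵢ·y = -72.
So MᵀWM·[m, b]ᵀ = MᵀWy: [[610, 80]; [80, 14]]·[m, b]ᵀ = [-510, -72]ᵀ.
Eliminating b: 14·(row 1) − 80·(row 2) gives 2140·m = 14·(-510) − 80·(-72) = -1380, so m = -69/107.
Then b = ((-72) − 80·(-69/107))/14 = -156/107.

m = -0.64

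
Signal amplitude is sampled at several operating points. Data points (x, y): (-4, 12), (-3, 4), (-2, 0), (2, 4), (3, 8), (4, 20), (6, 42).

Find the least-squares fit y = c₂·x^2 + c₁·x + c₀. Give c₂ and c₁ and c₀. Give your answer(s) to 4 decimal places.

Normal-equation sums: Σx^2·x^2 = 2002, Σx^2·x = 216, Σx^2 = 94, Σx·x = 94, Σx = 6, Σ1 = 7.
Moment sums: Σx^2·y = 2148, Σx·y = 304, Σy = 90.
Normal equations: [[2002, 216, 94]; [216, 94, 6]; [94, 6, 7]]·[c₂, c₁, c₀]ᵀ = [2148, 304, 90]ᵀ.
Row-reducing yields c₂ = 4396/3949, c₁ = 3382/3949, c₀ = -11158/3949.

c₂ = 1.1132, c₁ = 0.8564, c₀ = -2.8255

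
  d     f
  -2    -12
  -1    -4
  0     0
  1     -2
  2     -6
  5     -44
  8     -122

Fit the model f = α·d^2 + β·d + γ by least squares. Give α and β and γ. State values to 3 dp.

MᵀM·[α, β, γ]ᵀ = Mᵀf reads: 4755·α + 637·β + 99·γ = -8986;  637·α + 99·β + 13·γ = -1182;  99·α + 13·β + 7·γ = -190.
Solving the 3×3 system (Gaussian elimination) gives α = -20955/10018, β = 15887/10018, γ = -2529/5009.

α = -2.092, β = 1.586, γ = -0.505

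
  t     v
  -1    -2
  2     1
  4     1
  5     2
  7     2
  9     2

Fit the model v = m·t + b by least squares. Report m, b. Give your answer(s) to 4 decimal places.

m = 0.3789, b = -0.6421

From the data, Σt·t = 176, Σt = 26, Σ1 = 6.
Right-hand side: Σt·v = 50, Σv = 6.
AᵀA·[m, b]ᵀ = Aᵀv becomes [[176, 26]; [26, 6]]·[m, b]ᵀ = [50, 6]ᵀ.
Eliminating b: 6·(row 1) − 26·(row 2) gives 380·m = 6·50 − 26·6 = 144, so m = 36/95.
Then b = (6 − 26·(36/95))/6 = -61/95.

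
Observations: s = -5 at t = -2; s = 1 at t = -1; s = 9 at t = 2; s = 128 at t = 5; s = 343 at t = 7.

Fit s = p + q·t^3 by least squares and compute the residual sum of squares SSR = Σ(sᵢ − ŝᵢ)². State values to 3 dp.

From the data, Σ1 = 5, Σt^3 = 467, Σt^3·t^3 = 133403.
For Aᵀs: Σs = 476, Σt^3·s = 133760.
AᵀA·[p, q]ᵀ = Aᵀs becomes [[5, 467]; [467, 133403]]·[p, q]ᵀ = [476, 133760]ᵀ.
Δ = 5·133403 − 467² = 448926.
p = (476·133403 − 467·133760)/448926 = 172318/74821; q = (5·133760 − 467·476)/448926 = 74418/74821.
Residuals: 48921/74821, -23079/74821, -94273/74821, 102520/74821, -34089/74821; SSR = 313892/74821.

SSR = 4.195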